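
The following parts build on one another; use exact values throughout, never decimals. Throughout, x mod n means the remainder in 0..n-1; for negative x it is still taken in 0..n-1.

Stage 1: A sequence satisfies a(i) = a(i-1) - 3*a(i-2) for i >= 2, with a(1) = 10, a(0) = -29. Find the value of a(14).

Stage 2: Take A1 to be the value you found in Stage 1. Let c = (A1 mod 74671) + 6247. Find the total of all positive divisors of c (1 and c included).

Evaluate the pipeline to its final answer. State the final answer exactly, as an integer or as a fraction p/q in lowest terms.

Stage 1: a(2) = 1*(10) - 3*(-29) = 97; iterating: a(2)=97, a(3)=67, a(4)=-224, a(5)=-425, a(6)=247, a(7)=1522, a(8)=781, a(9)=-3785, a(10)=-6128, a(11)=5227, a(12)=23611, a(13)=7930, a(14)=-62903; answer -62903
Stage 2: A1 = -62903; c = 18015; 18015 = 3 * 5 * 1201; sigma = (1 + 3) * (1 + 5) * (1 + 1201) = 4 * 6 * 1202 = 28848; answer 28848

28848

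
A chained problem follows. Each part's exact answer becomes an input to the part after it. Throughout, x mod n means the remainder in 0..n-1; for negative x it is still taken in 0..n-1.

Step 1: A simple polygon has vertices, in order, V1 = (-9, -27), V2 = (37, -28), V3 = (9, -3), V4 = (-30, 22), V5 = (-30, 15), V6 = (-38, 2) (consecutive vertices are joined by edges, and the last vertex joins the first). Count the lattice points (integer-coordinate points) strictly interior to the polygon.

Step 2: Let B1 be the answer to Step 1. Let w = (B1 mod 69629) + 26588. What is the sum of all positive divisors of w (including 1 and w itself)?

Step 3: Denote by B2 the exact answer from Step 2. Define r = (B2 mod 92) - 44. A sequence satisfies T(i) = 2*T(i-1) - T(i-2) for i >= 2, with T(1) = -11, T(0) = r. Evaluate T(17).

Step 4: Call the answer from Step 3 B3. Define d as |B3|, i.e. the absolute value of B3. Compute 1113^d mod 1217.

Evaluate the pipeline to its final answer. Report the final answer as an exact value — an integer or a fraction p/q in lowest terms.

678

Step 1: cross terms: (-9*-28 - 37*-27)=1251, (37*-3 - 9*-28)=141, (9*22 - -30*-3)=108, (-30*15 - -30*22)=210, (-30*2 - -38*15)=510, (-38*-27 - -9*2)=1044; twice the area = |3264| = 3264; area = 1632; boundary points = 1 + 1 + 1 + 7 + 1 + 29 = 40; strictly interior points = area - boundary/2 + 1 = 1613; answer 1613
Step 2: B1 = 1613; w = 28201; 28201 is prime, so its only divisors are 1 and 28201; sigma = 1 + 28201 = 28202; answer 28202
Step 3: B2 = 28202; r = 6; T(2) = 2*(-11) - 1*(6) = -28; iterating: T(2)=-28, T(3)=-45, T(4)=-62, T(5)=-79, T(6)=-96, T(7)=-113, T(8)=-130, T(9)=-147, T(10)=-164, T(11)=-181, T(12)=-198, T(13)=-215, T(14)=-232, T(15)=-249, T(16)=-266, T(17)=-283; answer -283
Step 4: B3 = -283; d = 283; squarings mod 1217: 1113^1=1113, 1113^2=1080, 1113^4=514, 1113^8=107, 1113^16=496, 1113^32=182, 1113^64=265, 1113^128=856, 1113^256=102; 1113^283 = 1113^1 * 1113^2 * 1113^8 * 1113^16 * 1113^256 = 678 (mod 1217); answer 678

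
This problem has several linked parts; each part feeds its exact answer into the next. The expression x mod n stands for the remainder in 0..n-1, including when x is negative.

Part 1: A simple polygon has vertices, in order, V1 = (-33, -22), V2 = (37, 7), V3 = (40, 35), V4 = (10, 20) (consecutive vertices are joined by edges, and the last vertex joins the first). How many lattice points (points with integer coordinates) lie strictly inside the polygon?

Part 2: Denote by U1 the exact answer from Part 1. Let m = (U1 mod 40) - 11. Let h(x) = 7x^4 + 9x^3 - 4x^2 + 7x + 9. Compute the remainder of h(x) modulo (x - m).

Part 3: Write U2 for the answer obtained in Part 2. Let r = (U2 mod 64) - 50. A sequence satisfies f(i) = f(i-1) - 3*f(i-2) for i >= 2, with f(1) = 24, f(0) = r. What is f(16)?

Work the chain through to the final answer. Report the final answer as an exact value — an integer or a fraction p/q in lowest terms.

Part 1: cross terms: (-33*7 - 37*-22)=583, (37*35 - 40*7)=1015, (40*20 - 10*35)=450, (10*-22 - -33*20)=440; twice the area = |2488| = 2488; area = 1244; boundary points = 1 + 1 + 15 + 1 = 18; strictly interior points = area - boundary/2 + 1 = 1236; answer 1236
Part 2: U1 = 1236; m = 25; remainder = value at the root: 7*(25)^4 + 9*(25)^3 - 4*(25)^2 + 7*(25)^1 + 9 = (2734375) + (140625) + (-2500) + (175) + (9) = 2872684; answer 2872684
Part 3: U2 = 2872684; r = -6; f(2) = 1*(24) - 3*(-6) = 42; iterating: f(2)=42, f(3)=-30, f(4)=-156, f(5)=-66, f(6)=402, f(7)=600, f(8)=-606, f(9)=-2406, f(10)=-588, f(11)=6630, f(12)=8394, f(13)=-11496, f(14)=-36678, f(15)=-2190, f(16)=107844; answer 107844

107844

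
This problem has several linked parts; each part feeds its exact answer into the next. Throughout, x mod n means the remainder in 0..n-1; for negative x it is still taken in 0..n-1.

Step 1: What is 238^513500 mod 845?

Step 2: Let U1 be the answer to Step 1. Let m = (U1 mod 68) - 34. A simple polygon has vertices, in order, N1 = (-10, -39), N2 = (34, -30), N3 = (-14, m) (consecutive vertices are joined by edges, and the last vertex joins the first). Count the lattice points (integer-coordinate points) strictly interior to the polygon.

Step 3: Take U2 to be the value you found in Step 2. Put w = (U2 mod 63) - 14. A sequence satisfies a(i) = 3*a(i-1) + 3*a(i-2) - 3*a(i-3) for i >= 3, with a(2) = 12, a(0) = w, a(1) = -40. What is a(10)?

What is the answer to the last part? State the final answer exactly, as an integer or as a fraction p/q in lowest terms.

-651780

Step 1: squarings mod 845: 238^1=238, 238^2=29, 238^4=841, 238^8=16, 238^16=256, 238^32=471, 238^64=451, 238^128=601, 238^256=386, 238^512=276, 238^1024=126, 238^2048=666, 238^4096=776, 238^8192=536, 238^16384=841, 238^32768=16, 238^65536=256, 238^131072=471, 238^262144=451; 238^513500 = 238^4 * 238^8 * 238^16 * 238^64 * 238^128 * 238^256 * 238^1024 * 238^4096 * 238^16384 * 238^32768 * 238^65536 * 238^131072 * 238^262144 = 146 (mod 845); answer 146
Step 2: U1 = 146; m = -24; cross terms: (-10*-30 - 34*-39)=1626, (34*-24 - -14*-30)=-1236, (-14*-39 - -10*-24)=306; twice the area = |696| = 696; area = 348; boundary points = 1 + 6 + 1 = 8; strictly interior points = area - boundary/2 + 1 = 345; answer 345
Step 3: U2 = 345; w = 16; a(3) = 3*(12) + 3*(-40) - 3*(16) = -132; iterating: a(3)=-132, a(4)=-240, a(5)=-1152, a(6)=-3780, a(7)=-14076, a(8)=-50112, a(9)=-181224, a(10)=-651780; answer -651780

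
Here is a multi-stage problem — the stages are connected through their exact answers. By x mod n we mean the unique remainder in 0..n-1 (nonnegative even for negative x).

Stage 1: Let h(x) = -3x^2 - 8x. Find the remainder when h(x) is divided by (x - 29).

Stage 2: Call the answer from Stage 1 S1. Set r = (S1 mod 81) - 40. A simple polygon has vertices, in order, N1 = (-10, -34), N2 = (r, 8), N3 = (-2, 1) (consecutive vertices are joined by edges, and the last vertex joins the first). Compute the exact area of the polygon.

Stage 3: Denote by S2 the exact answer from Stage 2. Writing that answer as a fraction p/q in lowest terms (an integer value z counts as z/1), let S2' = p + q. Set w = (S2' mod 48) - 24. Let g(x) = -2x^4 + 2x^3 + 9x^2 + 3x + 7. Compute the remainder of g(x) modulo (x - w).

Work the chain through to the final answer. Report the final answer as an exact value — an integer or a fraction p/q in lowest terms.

-36677

Stage 1: remainder = value at the root: -3*(29)^2 - 8*(29)^1 = (-2523) + (-232) = -2755; answer -2755
Stage 2: S1 = -2755; r = 40; cross terms: (-10*8 - 40*-34)=1280, (40*1 - -2*8)=56, (-2*-34 - -10*1)=78; twice the area = |1414| = 1414; area = 707; answer 707
Stage 3: S2 = 707; threaded value p + q = 708; w = 12; remainder = value at the root: -2*(12)^4 + 2*(12)^3 + 9*(12)^2 + 3*(12)^1 + 7 = (-41472) + (3456) + (1296) + (36) + (7) = -36677; answer -36677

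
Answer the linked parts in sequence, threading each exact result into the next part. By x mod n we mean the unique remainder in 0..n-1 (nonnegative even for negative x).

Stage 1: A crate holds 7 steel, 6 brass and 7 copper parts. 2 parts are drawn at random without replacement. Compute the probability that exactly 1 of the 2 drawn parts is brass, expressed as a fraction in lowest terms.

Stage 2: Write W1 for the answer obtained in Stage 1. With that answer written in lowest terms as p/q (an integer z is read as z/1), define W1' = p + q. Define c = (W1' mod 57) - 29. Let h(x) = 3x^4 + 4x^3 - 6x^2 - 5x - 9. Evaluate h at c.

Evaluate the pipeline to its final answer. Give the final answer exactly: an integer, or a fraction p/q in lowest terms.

Stage 1: total draws C(20,2) = 190; favorable C(6,1)*C(14,1) = 84; P = 42/95; answer 42/95
Stage 2: W1 = 42/95; threaded value p + q = 137; c = -6; 3*(-6)^4 + 4*(-6)^3 - 6*(-6)^2 - 5*(-6)^1 - 9 = (3888) + (-864) + (-216) + (30) + (-9) = 2829; answer 2829

2829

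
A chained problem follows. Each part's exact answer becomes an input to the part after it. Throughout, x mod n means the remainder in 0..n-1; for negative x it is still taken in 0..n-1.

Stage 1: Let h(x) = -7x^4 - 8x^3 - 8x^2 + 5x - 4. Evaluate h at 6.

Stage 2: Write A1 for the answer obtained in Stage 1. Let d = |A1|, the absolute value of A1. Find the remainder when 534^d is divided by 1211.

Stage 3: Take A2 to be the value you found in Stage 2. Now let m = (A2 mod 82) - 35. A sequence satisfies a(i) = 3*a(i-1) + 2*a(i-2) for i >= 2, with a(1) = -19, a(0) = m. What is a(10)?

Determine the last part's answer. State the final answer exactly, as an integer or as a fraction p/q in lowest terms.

Stage 1: -7*(6)^4 - 8*(6)^3 - 8*(6)^2 + 5*(6)^1 - 4 = (-9072) + (-1728) + (-288) + (30) + (-4) = -11062; answer -11062
Stage 2: A1 = -11062; d = 11062; squarings mod 1211: 534^1=534, 534^2=571, 534^4=282, 534^8=809, 534^16=541, 534^32=830, 534^64=1052, 534^128=1061, 534^256=702, 534^512=1138, 534^1024=485, 534^2048=291, 534^4096=1122, 534^8192=655; 534^11062 = 534^2 * 534^4 * 534^16 * 534^32 * 534^256 * 534^512 * 534^2048 * 534^8192 = 1122 (mod 1211); answer 1122
Stage 3: A2 = 1122; m = 21; a(2) = 3*(-19) + 2*(21) = -15; iterating: a(2)=-15, a(3)=-83, a(4)=-279, a(5)=-1003, a(6)=-3567, a(7)=-12707, a(8)=-45255, a(9)=-161179, a(10)=-574047; answer -574047

-574047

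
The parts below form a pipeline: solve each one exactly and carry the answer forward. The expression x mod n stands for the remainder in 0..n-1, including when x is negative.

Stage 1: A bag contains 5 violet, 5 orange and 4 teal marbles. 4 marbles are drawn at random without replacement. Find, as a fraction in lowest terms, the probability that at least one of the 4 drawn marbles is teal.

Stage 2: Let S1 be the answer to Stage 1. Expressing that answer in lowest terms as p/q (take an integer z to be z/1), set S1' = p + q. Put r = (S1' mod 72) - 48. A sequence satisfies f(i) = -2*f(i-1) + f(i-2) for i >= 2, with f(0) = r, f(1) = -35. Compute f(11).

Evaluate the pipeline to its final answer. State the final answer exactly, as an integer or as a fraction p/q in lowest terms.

-181911

Stage 1: total draws C(14,4) = 1001; complement C(10,4) = 210; favorable 1001 - 210 = 791; P = 113/143; answer 113/143
Stage 2: S1 = 113/143; threaded value p + q = 256; r = -8; f(2) = -2*(-35) + 1*(-8) = 62; iterating: f(2)=62, f(3)=-159, f(4)=380, f(5)=-919, f(6)=2218, f(7)=-5355, f(8)=12928, f(9)=-31211, f(10)=75350, f(11)=-181911; answer -181911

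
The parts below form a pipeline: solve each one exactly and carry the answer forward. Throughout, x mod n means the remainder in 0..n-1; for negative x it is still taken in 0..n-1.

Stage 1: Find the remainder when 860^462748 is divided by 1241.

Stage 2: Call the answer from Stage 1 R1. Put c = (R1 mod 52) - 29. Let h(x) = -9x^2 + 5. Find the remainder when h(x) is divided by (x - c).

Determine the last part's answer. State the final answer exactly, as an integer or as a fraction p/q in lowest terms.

Stage 1: squarings mod 1241: 860^1=860, 860^2=1205, 860^4=55, 860^8=543, 860^16=732, 860^32=953, 860^64=1038, 860^128=256, 860^256=1004, 860^512=324, 860^1024=732, 860^2048=953, 860^4096=1038, 860^8192=256, 860^16384=1004, 860^32768=324, 860^65536=732, 860^131072=953, 860^262144=1038; 860^462748 = 860^4 * 860^8 * 860^16 * 860^128 * 860^256 * 860^512 * 860^1024 * 860^2048 * 860^65536 * 860^131072 * 860^262144 = 931 (mod 1241); answer 931
Stage 2: R1 = 931; c = 18; remainder = value at the root: -9*(18)^2 + 5 = (-2916) + (5) = -2911; answer -2911

-2911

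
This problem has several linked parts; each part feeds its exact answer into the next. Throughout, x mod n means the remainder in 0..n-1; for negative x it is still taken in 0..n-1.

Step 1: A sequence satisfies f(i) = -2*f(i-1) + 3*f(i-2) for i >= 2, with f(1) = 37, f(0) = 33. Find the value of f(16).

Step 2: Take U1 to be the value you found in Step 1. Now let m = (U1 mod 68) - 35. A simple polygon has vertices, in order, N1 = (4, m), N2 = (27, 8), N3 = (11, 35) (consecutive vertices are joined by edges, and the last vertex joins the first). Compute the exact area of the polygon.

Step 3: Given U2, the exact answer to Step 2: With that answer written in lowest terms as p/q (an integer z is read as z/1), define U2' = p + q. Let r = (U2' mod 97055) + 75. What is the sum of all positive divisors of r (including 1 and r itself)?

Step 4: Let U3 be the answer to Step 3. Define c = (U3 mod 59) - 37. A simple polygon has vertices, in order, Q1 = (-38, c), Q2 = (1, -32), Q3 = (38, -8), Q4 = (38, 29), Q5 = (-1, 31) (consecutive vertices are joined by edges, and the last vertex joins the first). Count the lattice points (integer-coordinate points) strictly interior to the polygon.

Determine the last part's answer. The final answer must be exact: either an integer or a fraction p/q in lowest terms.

3115

Step 1: f(2) = -2*(37) + 3*(33) = 25; iterating: f(2)=25, f(3)=61, f(4)=-47, f(5)=277, f(6)=-695, f(7)=2221, f(8)=-6527, f(9)=19717, f(10)=-59015, f(11)=177181, f(12)=-531407, f(13)=1594357, f(14)=-4782935, f(15)=14348941, f(16)=-43046687; answer -43046687
Step 2: U1 = -43046687; m = -2; cross terms: (4*8 - 27*-2)=86, (27*35 - 11*8)=857, (11*-2 - 4*35)=-162; twice the area = |781| = 781; area = 781/2; answer 781/2
Step 3: U2 = 781/2; threaded value p + q = 783; r = 858; 858 = 2 * 3 * 11 * 13; sigma = (1 + 2) * (1 + 3) * (1 + 11) * (1 + 13) = 3 * 4 * 12 * 14 = 2016; answer 2016
Step 4: U3 = 2016; c = -27; cross terms: (-38*-32 - 1*-27)=1243, (1*-8 - 38*-32)=1208, (38*29 - 38*-8)=1406, (38*31 - -1*29)=1207, (-1*-27 - -38*31)=1205; twice the area = |6269| = 6269; area = 6269/2; boundary points = 1 + 1 + 37 + 1 + 1 = 41; strictly interior points = area - boundary/2 + 1 = 3115; answer 3115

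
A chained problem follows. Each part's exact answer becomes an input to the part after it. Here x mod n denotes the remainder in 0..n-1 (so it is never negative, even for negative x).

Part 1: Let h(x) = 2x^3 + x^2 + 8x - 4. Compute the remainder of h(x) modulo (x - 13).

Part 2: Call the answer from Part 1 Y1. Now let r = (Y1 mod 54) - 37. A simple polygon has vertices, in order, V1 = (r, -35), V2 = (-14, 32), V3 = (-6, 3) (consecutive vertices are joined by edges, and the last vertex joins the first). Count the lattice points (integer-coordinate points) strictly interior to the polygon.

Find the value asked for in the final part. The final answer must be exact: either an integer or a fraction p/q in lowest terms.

325

Part 1: remainder = value at the root: 2*(13)^3 + 1*(13)^2 + 8*(13)^1 - 4 = (4394) + (169) + (104) + (-4) = 4663; answer 4663
Part 2: Y1 = 4663; r = -18; cross terms: (-18*32 - -14*-35)=-1066, (-14*3 - -6*32)=150, (-6*-35 - -18*3)=264; twice the area = |-652| = 652; area = 326; boundary points = 1 + 1 + 2 = 4; strictly interior points = area - boundary/2 + 1 = 325; answer 325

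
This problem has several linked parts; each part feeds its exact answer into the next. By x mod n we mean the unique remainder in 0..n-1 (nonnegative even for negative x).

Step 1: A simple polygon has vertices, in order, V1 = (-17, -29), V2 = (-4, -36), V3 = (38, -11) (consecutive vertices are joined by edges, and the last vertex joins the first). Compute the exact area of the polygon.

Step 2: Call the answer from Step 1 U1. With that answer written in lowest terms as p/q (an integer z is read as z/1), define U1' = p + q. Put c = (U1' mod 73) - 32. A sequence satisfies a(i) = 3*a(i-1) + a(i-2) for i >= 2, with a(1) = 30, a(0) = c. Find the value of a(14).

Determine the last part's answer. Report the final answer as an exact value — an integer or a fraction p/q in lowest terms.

Step 1: cross terms: (-17*-36 - -4*-29)=496, (-4*-11 - 38*-36)=1412, (38*-29 - -17*-11)=-1289; twice the area = |619| = 619; area = 619/2; answer 619/2
Step 2: U1 = 619/2; threaded value p + q = 621; c = 5; a(2) = 3*(30) + 1*(5) = 95; iterating: a(2)=95, a(3)=315, a(4)=1040, a(5)=3435, a(6)=11345, a(7)=37470, a(8)=123755, a(9)=408735, a(10)=1349960, a(11)=4458615, a(12)=14725805, a(13)=48636030, a(14)=160633895; answer 160633895

160633895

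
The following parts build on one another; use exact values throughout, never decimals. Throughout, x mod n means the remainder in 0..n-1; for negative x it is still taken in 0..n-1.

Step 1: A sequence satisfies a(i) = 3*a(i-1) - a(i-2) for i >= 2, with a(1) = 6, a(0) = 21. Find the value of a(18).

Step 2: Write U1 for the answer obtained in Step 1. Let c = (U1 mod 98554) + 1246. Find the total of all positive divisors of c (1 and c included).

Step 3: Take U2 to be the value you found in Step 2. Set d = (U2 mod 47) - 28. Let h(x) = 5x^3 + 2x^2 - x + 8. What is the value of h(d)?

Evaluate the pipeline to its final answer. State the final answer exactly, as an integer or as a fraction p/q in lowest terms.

5198

Step 1: a(2) = 3*(6) - 1*(21) = -3; iterating: a(2)=-3, a(3)=-15, a(4)=-42, a(5)=-111, a(6)=-291, a(7)=-762, a(8)=-1995, a(9)=-5223, a(10)=-13674, a(11)=-35799, a(12)=-93723, a(13)=-245370, a(14)=-642387, a(15)=-1681791, a(16)=-4402986, a(17)=-11527167, a(18)=-30178515; answer -30178515
Step 2: U1 = -30178515; c = 78809; 78809 is prime, so its only divisors are 1 and 78809; sigma = 1 + 78809 = 78810; answer 78810
Step 3: U2 = 78810; d = 10; 5*(10)^3 + 2*(10)^2 - 1*(10)^1 + 8 = (5000) + (200) + (-10) + (8) = 5198; answer 5198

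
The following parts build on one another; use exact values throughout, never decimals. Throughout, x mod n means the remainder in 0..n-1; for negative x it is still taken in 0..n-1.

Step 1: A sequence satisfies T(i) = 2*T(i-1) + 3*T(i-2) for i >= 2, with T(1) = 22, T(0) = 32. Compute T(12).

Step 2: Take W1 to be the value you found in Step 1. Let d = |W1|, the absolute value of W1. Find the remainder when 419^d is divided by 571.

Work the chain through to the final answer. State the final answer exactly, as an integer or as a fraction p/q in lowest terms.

324

Step 1: T(2) = 2*(22) + 3*(32) = 140; iterating: T(2)=140, T(3)=346, T(4)=1112, T(5)=3262, T(6)=9860, T(7)=29506, T(8)=88592, T(9)=265702, T(10)=797180, T(11)=2391466, T(12)=7174472; answer 7174472
Step 2: W1 = 7174472; d = 7174472; squarings mod 571: 419^1=419, 419^2=264, 419^4=34, 419^8=14, 419^16=196, 419^32=159, 419^64=157, 419^128=96, 419^256=80, 419^512=119, 419^1024=457, 419^2048=434, 419^4096=497, 419^8192=337, 419^16384=511, 419^32768=174, 419^65536=13, 419^131072=169, 419^262144=11, 419^524288=121, 419^1048576=366, 419^2097152=342, 419^4194304=480; 419^7174472 = 419^8 * 419^64 * 419^256 * 419^2048 * 419^4096 * 419^8192 * 419^16384 * 419^65536 * 419^262144 * 419^524288 * 419^2097152 * 419^4194304 = 324 (mod 571); answer 324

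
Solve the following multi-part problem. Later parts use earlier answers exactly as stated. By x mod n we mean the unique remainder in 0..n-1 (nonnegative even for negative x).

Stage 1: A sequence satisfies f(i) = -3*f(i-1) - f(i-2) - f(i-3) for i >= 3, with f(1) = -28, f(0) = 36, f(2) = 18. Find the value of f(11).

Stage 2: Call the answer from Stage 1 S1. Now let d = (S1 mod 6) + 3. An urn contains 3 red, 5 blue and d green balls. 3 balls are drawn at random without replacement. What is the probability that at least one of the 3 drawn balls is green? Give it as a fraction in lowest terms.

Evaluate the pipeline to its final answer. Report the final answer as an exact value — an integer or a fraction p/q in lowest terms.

57/65

Stage 1: f(3) = -3*(18) - 1*(-28) - 1*(36) = -62; iterating: f(3)=-62, f(4)=196, f(5)=-544, f(6)=1498, f(7)=-4146, f(8)=11484, f(9)=-31804, f(10)=88074, f(11)=-243902; answer -243902
Stage 2: S1 = -243902; d = 7; total draws C(15,3) = 455; complement C(8,3) = 56; favorable 455 - 56 = 399; P = 57/65; answer 57/65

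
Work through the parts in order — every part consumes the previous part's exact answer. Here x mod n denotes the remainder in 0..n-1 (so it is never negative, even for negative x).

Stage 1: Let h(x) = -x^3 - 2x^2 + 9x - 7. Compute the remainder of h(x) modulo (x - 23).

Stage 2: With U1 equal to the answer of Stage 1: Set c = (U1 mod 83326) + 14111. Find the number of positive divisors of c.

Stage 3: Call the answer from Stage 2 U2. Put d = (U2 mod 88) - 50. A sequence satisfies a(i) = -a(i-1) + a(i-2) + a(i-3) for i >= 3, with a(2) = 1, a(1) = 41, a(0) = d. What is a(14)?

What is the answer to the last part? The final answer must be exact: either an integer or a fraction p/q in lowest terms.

Stage 1: remainder = value at the root: -1*(23)^3 - 2*(23)^2 + 9*(23)^1 - 7 = (-12167) + (-1058) + (207) + (-7) = -13025; answer -13025
Stage 2: U1 = -13025; c = 84412; 84412 = 2^2 * 47 * 449; number of divisors = (2+1) * (1+1) * (1+1) = 12; answer 12
Stage 3: U2 = 12; d = -38; a(3) = -1*(1) + 1*(41) + 1*(-38) = 2; iterating: a(3)=2, a(4)=40, a(5)=-37, a(6)=79, a(7)=-76, a(8)=118, a(9)=-115, a(10)=157, a(11)=-154, a(12)=196, a(13)=-193, a(14)=235; answer 235

235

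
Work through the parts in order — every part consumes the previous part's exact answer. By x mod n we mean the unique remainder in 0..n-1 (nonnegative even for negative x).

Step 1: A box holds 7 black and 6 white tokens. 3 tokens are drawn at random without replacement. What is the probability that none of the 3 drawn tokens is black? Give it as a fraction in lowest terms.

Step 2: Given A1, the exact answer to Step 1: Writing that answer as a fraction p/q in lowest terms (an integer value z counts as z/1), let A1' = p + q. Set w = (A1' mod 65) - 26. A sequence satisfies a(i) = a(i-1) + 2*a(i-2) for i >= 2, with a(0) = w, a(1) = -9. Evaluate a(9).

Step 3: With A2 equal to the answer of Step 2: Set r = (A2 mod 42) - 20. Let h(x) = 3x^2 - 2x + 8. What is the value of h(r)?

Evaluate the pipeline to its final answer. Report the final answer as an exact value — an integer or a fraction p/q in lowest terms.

393

Step 1: total draws C(13,3) = 286; favorable C(6,3) = 20; P = 10/143; answer 10/143
Step 2: A1 = 10/143; threaded value p + q = 153; w = -3; a(2) = 1*(-9) + 2*(-3) = -15; iterating: a(2)=-15, a(3)=-33, a(4)=-63, a(5)=-129, a(6)=-255, a(7)=-513, a(8)=-1023, a(9)=-2049; answer -2049
Step 3: A2 = -2049; r = -11; 3*(-11)^2 - 2*(-11)^1 + 8 = (363) + (22) + (8) = 393; answer 393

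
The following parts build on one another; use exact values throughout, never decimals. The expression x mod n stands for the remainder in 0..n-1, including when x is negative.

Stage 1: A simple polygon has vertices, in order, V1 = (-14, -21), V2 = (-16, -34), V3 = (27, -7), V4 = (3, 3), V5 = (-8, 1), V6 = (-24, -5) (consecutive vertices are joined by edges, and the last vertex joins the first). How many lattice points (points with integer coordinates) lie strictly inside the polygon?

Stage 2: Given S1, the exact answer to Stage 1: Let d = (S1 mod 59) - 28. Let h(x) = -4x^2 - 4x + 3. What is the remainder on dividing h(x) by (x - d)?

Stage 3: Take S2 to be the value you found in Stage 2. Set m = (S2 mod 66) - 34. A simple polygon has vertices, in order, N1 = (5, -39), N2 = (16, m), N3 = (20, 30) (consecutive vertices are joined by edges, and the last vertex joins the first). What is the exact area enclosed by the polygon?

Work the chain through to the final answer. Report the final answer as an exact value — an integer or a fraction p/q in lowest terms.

189/2

Stage 1: cross terms: (-14*-34 - -16*-21)=140, (-16*-7 - 27*-34)=1030, (27*3 - 3*-7)=102, (3*1 - -8*3)=27, (-8*-5 - -24*1)=64, (-24*-21 - -14*-5)=434; twice the area = |1797| = 1797; area = 1797/2; boundary points = 1 + 1 + 2 + 1 + 2 + 2 = 9; strictly interior points = area - boundary/2 + 1 = 895; answer 895
Stage 2: S1 = 895; d = -18; remainder = value at the root: -4*(-18)^2 - 4*(-18)^1 + 3 = (-1296) + (72) + (3) = -1221; answer -1221
Stage 3: S2 = -1221; m = -1; cross terms: (5*-1 - 16*-39)=619, (16*30 - 20*-1)=500, (20*-39 - 5*30)=-930; twice the area = |189| = 189; area = 189/2; answer 189/2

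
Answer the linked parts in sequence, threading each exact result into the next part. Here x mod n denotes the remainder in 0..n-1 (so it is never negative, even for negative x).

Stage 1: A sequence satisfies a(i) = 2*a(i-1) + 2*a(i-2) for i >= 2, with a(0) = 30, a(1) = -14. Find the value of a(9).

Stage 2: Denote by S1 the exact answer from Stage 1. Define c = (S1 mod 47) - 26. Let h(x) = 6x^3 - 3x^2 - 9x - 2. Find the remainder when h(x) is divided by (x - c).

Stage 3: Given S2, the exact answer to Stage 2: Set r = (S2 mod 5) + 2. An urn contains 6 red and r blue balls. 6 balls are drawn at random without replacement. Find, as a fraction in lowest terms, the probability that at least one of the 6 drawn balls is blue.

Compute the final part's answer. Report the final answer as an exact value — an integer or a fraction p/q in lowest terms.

461/462

Stage 1: a(2) = 2*(-14) + 2*(30) = 32; iterating: a(2)=32, a(3)=36, a(4)=136, a(5)=344, a(6)=960, a(7)=2608, a(8)=7136, a(9)=19488; answer 19488
Stage 2: S1 = 19488; c = 4; remainder = value at the root: 6*(4)^3 - 3*(4)^2 - 9*(4)^1 - 2 = (384) + (-48) + (-36) + (-2) = 298; answer 298
Stage 3: S2 = 298; r = 5; total draws C(11,6) = 462; complement C(6,6) = 1; favorable 462 - 1 = 461; P = 461/462; answer 461/462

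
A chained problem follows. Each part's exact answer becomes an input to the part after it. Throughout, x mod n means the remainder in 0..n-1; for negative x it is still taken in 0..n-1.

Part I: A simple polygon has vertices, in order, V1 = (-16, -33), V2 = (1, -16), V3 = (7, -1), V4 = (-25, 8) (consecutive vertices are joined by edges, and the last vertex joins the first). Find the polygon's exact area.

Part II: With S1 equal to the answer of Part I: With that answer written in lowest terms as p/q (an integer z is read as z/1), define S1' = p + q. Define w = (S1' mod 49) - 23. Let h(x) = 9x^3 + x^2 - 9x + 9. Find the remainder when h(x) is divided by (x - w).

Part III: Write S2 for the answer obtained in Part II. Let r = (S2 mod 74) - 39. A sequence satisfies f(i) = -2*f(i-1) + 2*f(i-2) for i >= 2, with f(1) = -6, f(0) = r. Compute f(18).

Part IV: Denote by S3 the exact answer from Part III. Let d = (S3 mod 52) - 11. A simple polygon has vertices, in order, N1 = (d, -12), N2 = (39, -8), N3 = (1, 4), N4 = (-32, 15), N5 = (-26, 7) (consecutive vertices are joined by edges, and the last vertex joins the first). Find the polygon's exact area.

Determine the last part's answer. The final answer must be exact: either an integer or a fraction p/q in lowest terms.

Part I: cross terms: (-16*-16 - 1*-33)=289, (1*-1 - 7*-16)=111, (7*8 - -25*-1)=31, (-25*-33 - -16*8)=953; twice the area = |1384| = 1384; area = 692; answer 692
Part II: S1 = 692; threaded value p + q = 693; w = -16; remainder = value at the root: 9*(-16)^3 + 1*(-16)^2 - 9*(-16)^1 + 9 = (-36864) + (256) + (144) + (9) = -36455; answer -36455
Part III: S2 = -36455; r = -12; f(2) = -2*(-6) + 2*(-12) = -12; iterating: f(2)=-12, f(3)=12, f(4)=-48, f(5)=120, f(6)=-336, f(7)=912, f(8)=-2496, f(9)=6816, f(10)=-18624, f(11)=50880, f(12)=-139008, f(13)=379776, f(14)=-1037568, f(15)=2834688, f(16)=-7744512, f(17)=21158400, f(18)=-57805824; answer -57805824
Part IV: S3 = -57805824; d = 17; cross terms: (17*-8 - 39*-12)=332, (39*4 - 1*-8)=164, (1*15 - -32*4)=143, (-32*7 - -26*15)=166, (-26*-12 - 17*7)=193; twice the area = |998| = 998; area = 499; answer 499

499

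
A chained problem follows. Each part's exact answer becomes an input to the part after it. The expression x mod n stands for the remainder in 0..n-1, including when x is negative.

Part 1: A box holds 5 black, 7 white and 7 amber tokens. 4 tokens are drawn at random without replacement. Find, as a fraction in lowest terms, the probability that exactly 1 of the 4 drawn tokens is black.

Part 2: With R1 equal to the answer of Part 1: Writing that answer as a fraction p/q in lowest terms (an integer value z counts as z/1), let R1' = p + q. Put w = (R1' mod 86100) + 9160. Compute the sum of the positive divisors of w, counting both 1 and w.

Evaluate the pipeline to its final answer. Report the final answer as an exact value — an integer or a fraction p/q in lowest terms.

Part 1: total draws C(19,4) = 3876; favorable C(5,1)*C(14,3) = 1820; P = 455/969; answer 455/969
Part 2: R1 = 455/969; threaded value p + q = 1424; w = 10584; 10584 = 2^3 * 3^3 * 7^2; sigma = (1 + 2 + 4 + 8) * (1 + 3 + 9 + 27) * (1 + 7 + 49) = 15 * 40 * 57 = 34200; answer 34200

34200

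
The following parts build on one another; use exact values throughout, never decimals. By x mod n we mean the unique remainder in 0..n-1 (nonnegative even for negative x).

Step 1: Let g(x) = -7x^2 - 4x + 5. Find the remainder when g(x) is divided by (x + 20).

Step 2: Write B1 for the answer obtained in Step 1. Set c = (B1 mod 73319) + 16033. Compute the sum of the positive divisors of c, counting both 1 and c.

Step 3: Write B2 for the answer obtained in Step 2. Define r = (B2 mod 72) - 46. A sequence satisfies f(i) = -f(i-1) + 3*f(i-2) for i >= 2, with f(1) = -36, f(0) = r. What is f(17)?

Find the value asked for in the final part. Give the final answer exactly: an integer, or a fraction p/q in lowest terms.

Step 1: remainder = value at the root: -7*(-20)^2 - 4*(-20)^1 + 5 = (-2800) + (80) + (5) = -2715; answer -2715
Step 2: B1 = -2715; c = 86637; 86637 = 3 * 28879; sigma = (1 + 3) * (1 + 28879) = 4 * 28880 = 115520; answer 115520
Step 3: B2 = 115520; r = -14; f(2) = -1*(-36) + 3*(-14) = -6; iterating: f(2)=-6, f(3)=-102, f(4)=84, f(5)=-390, f(6)=642, f(7)=-1812, f(8)=3738, f(9)=-9174, f(10)=20388, f(11)=-47910, f(12)=109074, f(13)=-252804, f(14)=580026, f(15)=-1338438, f(16)=3078516, f(17)=-7093830; answer -7093830

-7093830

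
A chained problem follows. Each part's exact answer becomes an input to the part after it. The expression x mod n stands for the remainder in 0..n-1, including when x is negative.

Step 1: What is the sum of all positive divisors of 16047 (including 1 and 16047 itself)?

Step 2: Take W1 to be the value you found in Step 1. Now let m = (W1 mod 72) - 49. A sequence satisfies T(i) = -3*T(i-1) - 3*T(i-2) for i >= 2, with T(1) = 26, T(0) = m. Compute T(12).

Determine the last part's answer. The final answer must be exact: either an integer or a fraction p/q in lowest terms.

-29889

Step 1: 16047 = 3^2 * 1783; sigma = (1 + 3 + 9) * (1 + 1783) = 13 * 1784 = 23192; answer 23192
Step 2: W1 = 23192; m = -41; T(2) = -3*(26) - 3*(-41) = 45; iterating: T(2)=45, T(3)=-213, T(4)=504, T(5)=-873, T(6)=1107, T(7)=-702, T(8)=-1215, T(9)=5751, T(10)=-13608, T(11)=23571, T(12)=-29889; answer -29889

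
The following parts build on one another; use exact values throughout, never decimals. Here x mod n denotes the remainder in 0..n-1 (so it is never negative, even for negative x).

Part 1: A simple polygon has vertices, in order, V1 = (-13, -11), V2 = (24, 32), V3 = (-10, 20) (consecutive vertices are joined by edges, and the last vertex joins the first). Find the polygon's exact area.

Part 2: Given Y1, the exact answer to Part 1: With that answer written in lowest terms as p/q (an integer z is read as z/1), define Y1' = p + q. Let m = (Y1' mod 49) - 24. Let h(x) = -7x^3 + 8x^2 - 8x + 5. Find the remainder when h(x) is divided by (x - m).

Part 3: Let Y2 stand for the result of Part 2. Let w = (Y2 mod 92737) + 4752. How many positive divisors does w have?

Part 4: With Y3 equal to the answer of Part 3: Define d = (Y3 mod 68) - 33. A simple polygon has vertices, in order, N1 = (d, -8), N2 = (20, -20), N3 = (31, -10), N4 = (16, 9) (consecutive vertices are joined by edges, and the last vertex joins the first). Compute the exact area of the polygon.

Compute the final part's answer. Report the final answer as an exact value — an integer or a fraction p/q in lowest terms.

808

Part 1: cross terms: (-13*32 - 24*-11)=-152, (24*20 - -10*32)=800, (-10*-11 - -13*20)=370; twice the area = |1018| = 1018; area = 509; answer 509
Part 2: Y1 = 509; threaded value p + q = 510; m = -4; remainder = value at the root: -7*(-4)^3 + 8*(-4)^2 - 8*(-4)^1 + 5 = (448) + (128) + (32) + (5) = 613; answer 613
Part 3: Y2 = 613; w = 5365; 5365 = 5 * 29 * 37; number of divisors = (1+1) * (1+1) * (1+1) = 8; answer 8
Part 4: Y3 = 8; d = -25; cross terms: (-25*-20 - 20*-8)=660, (20*-10 - 31*-20)=420, (31*9 - 16*-10)=439, (16*-8 - -25*9)=97; twice the area = |1616| = 1616; area = 808; answer 808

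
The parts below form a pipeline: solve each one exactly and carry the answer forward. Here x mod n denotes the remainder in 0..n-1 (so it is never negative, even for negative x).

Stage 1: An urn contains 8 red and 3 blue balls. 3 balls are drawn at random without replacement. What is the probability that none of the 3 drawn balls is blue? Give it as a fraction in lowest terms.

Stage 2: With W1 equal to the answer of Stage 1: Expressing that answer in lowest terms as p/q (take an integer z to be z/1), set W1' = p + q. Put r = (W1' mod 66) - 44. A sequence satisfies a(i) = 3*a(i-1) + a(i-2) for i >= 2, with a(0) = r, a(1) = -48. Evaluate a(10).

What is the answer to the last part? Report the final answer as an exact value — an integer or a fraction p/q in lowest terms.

Stage 1: total draws C(11,3) = 165; favorable C(8,3) = 56; P = 56/165; answer 56/165
Stage 2: W1 = 56/165; threaded value p + q = 221; r = -21; a(2) = 3*(-48) + 1*(-21) = -165; iterating: a(2)=-165, a(3)=-543, a(4)=-1794, a(5)=-5925, a(6)=-19569, a(7)=-64632, a(8)=-213465, a(9)=-705027, a(10)=-2328546; answer -2328546

-2328546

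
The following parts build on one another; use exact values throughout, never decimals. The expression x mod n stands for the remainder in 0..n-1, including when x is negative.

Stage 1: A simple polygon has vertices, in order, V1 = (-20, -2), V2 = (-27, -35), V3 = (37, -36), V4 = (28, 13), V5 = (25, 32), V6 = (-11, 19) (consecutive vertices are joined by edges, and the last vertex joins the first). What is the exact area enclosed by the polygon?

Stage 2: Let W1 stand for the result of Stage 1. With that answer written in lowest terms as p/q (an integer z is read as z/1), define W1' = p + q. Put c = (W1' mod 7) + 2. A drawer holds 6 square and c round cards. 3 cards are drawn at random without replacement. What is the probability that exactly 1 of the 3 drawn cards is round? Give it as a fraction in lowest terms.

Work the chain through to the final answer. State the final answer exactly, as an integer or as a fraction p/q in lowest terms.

Stage 1: cross terms: (-20*-35 - -27*-2)=646, (-27*-36 - 37*-35)=2267, (37*13 - 28*-36)=1489, (28*32 - 25*13)=571, (25*19 - -11*32)=827, (-11*-2 - -20*19)=402; twice the area = |6202| = 6202; area = 3101; answer 3101
Stage 2: W1 = 3101; threaded value p + q = 3102; c = 3; total draws C(9,3) = 84; favorable C(3,1)*C(6,2) = 45; P = 15/28; answer 15/28

15/28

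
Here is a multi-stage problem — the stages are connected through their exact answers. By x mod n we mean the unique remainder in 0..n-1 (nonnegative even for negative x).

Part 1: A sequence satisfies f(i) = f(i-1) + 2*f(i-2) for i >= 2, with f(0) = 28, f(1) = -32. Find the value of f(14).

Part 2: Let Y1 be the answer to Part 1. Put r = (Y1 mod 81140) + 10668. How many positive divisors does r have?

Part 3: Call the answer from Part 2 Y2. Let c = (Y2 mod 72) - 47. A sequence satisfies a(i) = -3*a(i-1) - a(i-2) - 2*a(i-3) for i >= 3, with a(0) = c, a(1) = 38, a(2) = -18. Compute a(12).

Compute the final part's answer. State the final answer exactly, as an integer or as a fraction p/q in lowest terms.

-1390582

Part 1: f(2) = 1*(-32) + 2*(28) = 24; iterating: f(2)=24, f(3)=-40, f(4)=8, f(5)=-72, f(6)=-56, f(7)=-200, f(8)=-312, f(9)=-712, f(10)=-1336, f(11)=-2760, f(12)=-5432, f(13)=-10952, f(14)=-21816; answer -21816
Part 2: Y1 = -21816; r = 69992; 69992 = 2^3 * 13 * 673; number of divisors = (3+1) * (1+1) * (1+1) = 16; answer 16
Part 3: Y2 = 16; c = -31; a(3) = -3*(-18) - 1*(38) - 2*(-31) = 78; iterating: a(3)=78, a(4)=-292, a(5)=834, a(6)=-2366, a(7)=6848, a(8)=-19846, a(9)=57422, a(10)=-166116, a(11)=480618, a(12)=-1390582; answer -1390582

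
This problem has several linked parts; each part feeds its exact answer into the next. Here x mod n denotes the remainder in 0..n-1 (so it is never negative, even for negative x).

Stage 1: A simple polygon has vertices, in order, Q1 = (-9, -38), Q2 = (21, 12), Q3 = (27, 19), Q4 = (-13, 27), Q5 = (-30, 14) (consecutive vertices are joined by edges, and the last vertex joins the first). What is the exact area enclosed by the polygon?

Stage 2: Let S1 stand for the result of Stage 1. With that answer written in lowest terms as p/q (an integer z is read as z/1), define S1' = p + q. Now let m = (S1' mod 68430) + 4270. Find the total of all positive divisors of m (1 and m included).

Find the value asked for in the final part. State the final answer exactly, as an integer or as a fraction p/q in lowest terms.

7908

Stage 1: cross terms: (-9*12 - 21*-38)=690, (21*19 - 27*12)=75, (27*27 - -13*19)=976, (-13*14 - -30*27)=628, (-30*-38 - -9*14)=1266; twice the area = |3635| = 3635; area = 3635/2; answer 3635/2
Stage 2: S1 = 3635/2; threaded value p + q = 3637; m = 7907; 7907 is prime, so its only divisors are 1 and 7907; sigma = 1 + 7907 = 7908; answer 7908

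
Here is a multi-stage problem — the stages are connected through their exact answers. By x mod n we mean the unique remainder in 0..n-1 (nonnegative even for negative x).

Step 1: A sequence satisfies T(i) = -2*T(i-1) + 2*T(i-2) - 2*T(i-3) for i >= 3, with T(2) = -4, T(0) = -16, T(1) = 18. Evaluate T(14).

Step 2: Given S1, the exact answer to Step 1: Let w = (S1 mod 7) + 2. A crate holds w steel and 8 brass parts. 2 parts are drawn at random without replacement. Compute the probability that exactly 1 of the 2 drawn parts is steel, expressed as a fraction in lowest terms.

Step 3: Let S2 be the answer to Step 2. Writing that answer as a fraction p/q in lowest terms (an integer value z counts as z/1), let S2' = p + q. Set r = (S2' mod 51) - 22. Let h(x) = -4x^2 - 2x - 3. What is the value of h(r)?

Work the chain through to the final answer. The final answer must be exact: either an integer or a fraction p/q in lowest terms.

-759

Step 1: T(3) = -2*(-4) + 2*(18) - 2*(-16) = 76; iterating: T(3)=76, T(4)=-196, T(5)=552, T(6)=-1648, T(7)=4792, T(8)=-13984, T(9)=40848, T(10)=-119248, T(11)=348160, T(12)=-1016512, T(13)=2967840, T(14)=-8665024; answer -8665024
Step 2: S1 = -8665024; w = 5; total draws C(13,2) = 78; favorable C(5,1)*C(8,1) = 40; P = 20/39; answer 20/39
Step 3: S2 = 20/39; threaded value p + q = 59; r = -14; -4*(-14)^2 - 2*(-14)^1 - 3 = (-784) + (28) + (-3) = -759; answer -759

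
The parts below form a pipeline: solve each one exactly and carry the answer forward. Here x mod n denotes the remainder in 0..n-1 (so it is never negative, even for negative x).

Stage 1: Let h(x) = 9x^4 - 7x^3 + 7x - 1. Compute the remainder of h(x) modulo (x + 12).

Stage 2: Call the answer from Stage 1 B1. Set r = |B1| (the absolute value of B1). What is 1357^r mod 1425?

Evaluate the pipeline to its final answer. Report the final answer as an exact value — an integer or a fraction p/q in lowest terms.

Stage 1: remainder = value at the root: 9*(-12)^4 - 7*(-12)^3 + 7*(-12)^1 - 1 = (186624) + (12096) + (-84) + (-1) = 198635; answer 198635
Stage 2: B1 = 198635; r = 198635; squarings mod 1425: 1357^1=1357, 1357^2=349, 1357^4=676, 1357^8=976, 1357^16=676, 1357^32=976, 1357^64=676, 1357^128=976, 1357^256=676, 1357^512=976, 1357^1024=676, 1357^2048=976, 1357^4096=676, 1357^8192=976, 1357^16384=676, 1357^32768=976, 1357^65536=676, 1357^131072=976; 1357^198635 = 1357^1 * 1357^2 * 1357^8 * 1357^32 * 1357^64 * 1357^128 * 1357^256 * 1357^512 * 1357^1024 * 1357^65536 * 1357^131072 = 943 (mod 1425); answer 943

943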